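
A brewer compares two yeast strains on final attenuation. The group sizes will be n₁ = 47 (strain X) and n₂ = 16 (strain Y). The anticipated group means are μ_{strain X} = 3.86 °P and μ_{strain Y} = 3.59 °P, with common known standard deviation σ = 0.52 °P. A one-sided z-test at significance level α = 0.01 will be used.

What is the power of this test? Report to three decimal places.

Standardized effect: d = |μ_{strain X} − μ_{strain Y}| / σ = |3.86 − 3.59| / 0.52 = 0.5192
Noncentrality parameter: δ = d / √(1/n₁ + 1/n₂) = 0.5192 / √(1/47 + 1/16) = 1.7939
One-sided α = 0.01 → critical value z_{0.01} = 2.326.
Power = Φ(δ − 2.326) = Φ(-0.532) = 0.2972.

Power ≈ 0.297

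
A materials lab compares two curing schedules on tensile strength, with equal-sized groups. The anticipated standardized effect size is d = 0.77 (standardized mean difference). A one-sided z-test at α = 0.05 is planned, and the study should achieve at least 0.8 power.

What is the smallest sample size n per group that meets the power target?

For power 0.8 need Φ(δ − z_{0.05}) = 0.8, so δ = z_{0.05} + z_{0.20} = 1.645 + 0.842 = 2.486.
δ = d·√(n/2) ⇒ n = 2(δ/d)² = 2 × (2.486 / 0.77)² = 20.86.
Rounding up, n = 21 per group.

n = 21 per group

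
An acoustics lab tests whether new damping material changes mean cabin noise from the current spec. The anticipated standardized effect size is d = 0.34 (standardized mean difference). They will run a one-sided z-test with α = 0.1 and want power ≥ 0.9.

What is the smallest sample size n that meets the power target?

Set Φ(δ − 1.282) = 0.9; then δ − 1.282 = Φ⁻¹(0.9) = 1.282, giving δ = 2.563.
δ = d·√n ⇒ n = (δ/d)² = (2.563 / 0.34)² = 56.83.
Round up to the next whole unit.

n = 57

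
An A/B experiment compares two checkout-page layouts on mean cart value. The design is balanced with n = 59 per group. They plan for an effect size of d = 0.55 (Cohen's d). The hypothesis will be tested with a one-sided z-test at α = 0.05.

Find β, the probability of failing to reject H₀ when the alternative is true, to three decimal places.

Noncentrality parameter: δ = d·√(n/2) = 0.55 × √(59/2) = 2.9873
Critical value for a one-sided test at α = 0.05: z_α = 1.645.
Power = Φ(δ − 1.645) = Φ(1.342) = 0.9103.
Type II error: β = 1 − power = 1 − 0.9103 = 0.0897.

β ≈ 0.090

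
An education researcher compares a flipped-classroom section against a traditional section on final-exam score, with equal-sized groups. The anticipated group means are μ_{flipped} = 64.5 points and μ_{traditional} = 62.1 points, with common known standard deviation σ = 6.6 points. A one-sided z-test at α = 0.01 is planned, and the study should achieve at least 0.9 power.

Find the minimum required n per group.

Standardized effect: d = |μ_{flipped} − μ_{traditional}| / σ = |64.5 − 62.1| / 6.6 = 0.3636
Set Φ(δ − 2.326) = 0.9; then δ − 2.326 = Φ⁻¹(0.9) = 1.282, giving δ = 3.608.
δ = d·√(n/2) ⇒ n = 2(δ/d)² = 2 × (3.608 / 0.3636)² = 196.88.
Round up to the next whole unit.

n = 197 per group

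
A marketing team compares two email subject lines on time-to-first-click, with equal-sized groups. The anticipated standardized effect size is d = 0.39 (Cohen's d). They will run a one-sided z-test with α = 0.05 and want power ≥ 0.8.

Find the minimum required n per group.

Set Φ(δ − 1.645) = 0.8; then δ − 1.645 = Φ⁻¹(0.8) = 0.842, giving δ = 2.486.
δ = d·√(n/2) ⇒ n = 2(δ/d)² = 2 × (2.486 / 0.39)² = 81.30.
Rounding up, n = 82 per group.

n = 82 per group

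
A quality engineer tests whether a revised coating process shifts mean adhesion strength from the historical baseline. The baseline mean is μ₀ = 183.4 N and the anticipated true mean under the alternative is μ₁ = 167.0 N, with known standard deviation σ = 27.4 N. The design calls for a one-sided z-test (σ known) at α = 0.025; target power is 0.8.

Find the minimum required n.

Standardized effect: d = |μ₁ − μ₀| / σ = |167.0 − 183.4| / 27.4 = 0.5985
For power 0.8 need Φ(δ − z_{0.025}) = 0.8, so δ = z_{0.025} + z_{0.20} = 1.960 + 0.842 = 2.802.
δ = d·√n ⇒ n = (δ/d)² = (2.802 / 0.5985)² = 21.91.
Rounding up, n = 22.

n = 22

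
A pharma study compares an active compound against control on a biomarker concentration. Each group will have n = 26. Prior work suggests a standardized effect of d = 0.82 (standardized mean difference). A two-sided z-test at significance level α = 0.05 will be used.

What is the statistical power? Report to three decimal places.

Power ≈ 0.841

Noncentrality parameter: δ = d·√(n/2) = 0.82 × √(26/2) = 2.9566
Two-sided α = 0.05 → critical value z_{0.025} = 1.960.
Power = Φ(δ − 1.960) + Φ(−δ − 1.960) = Φ(0.997) + Φ(-4.917) = 0.8405 + 0.0000 = 0.8405.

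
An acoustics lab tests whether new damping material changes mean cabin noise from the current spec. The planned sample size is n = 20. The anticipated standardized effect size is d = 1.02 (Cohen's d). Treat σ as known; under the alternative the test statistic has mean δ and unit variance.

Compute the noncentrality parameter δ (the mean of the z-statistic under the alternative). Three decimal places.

δ ≈ 4.562

The noncentrality parameter scales effect size by the design's sample-size factor: δ = d·√n = 1.02 × √20 = 4.5616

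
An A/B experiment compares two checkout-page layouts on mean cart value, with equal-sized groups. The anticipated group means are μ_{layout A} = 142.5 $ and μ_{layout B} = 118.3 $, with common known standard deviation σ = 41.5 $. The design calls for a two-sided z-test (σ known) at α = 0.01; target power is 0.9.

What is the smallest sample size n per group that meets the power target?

n = 88 per group

Standardized effect: d = |μ_{layout A} − μ_{layout B}| / σ = |142.5 − 118.3| / 41.5 = 0.5831
Set Φ(δ − 2.576) = 0.9; then δ − 2.576 = Φ⁻¹(0.9) = 1.282, giving δ = 3.857.
(Ignoring the negligible lower-tail rejection probability gives the usual closed-form inversion.)
δ = d·√(n/2) ⇒ n = 2(δ/d)² = 2 × (3.857 / 0.5831)² = 87.51.
Round up to the next whole unit.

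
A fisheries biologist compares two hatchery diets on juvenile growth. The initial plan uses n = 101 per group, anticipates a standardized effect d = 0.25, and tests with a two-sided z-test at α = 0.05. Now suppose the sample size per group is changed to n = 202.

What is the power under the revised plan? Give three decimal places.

With n = 202 per group: δ = d·√(n/2) = 0.25 × √(202/2) = 2.5125. Critical value z_{0.025} = 1.960.
Revised power = Φ(δ − 1.960) + Φ(−δ − 1.960) = Φ(0.553) + Φ(-4.472) = 0.7097 + 0.0000 = 0.7097.

Power ≈ 0.710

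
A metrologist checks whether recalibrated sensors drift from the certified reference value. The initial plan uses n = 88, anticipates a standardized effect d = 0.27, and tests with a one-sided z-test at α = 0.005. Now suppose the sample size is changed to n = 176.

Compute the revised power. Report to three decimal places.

With n = 176: δ = d·√n = 0.27 × √176 = 3.5820. Critical value z_{0.005} = 2.576.
Revised power = Φ(δ − 2.576) = Φ(1.006) = 0.8428.

Power ≈ 0.843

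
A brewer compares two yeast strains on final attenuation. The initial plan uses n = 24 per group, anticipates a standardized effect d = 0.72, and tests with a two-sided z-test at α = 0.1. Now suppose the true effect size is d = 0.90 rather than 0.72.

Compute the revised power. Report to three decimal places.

With d = 0.90: δ = d·√(n/2) = 0.90 × √(24/2) = 3.1177. Critical value z_{0.05} = 1.645.
Revised power = Φ(δ − 1.645) + Φ(−δ − 1.645) = Φ(1.473) + Φ(-4.763) = 0.9296 + 0.0000 = 0.9296.

Power ≈ 0.930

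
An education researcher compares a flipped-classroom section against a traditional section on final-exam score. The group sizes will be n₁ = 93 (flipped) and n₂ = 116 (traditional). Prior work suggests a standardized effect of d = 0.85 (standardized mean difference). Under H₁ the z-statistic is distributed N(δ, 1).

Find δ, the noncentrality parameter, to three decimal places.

The noncentrality parameter scales effect size by the design's sample-size factor: δ = d / √(1/n₁ + 1/n₂) = 0.85 / √(1/93 + 1/116) = 6.1068

δ ≈ 6.107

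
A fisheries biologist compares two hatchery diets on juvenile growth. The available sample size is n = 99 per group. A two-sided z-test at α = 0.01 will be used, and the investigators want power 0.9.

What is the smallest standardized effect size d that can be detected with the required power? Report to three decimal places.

Need Φ(δ − 2.576) = 0.9, so δ = 2.576 + 1.282 = 3.857.
(Lower-tail contribution to power is negligible for δ > 0.)
δ = d·√(n/2) ⇒ d = δ/√(n/2) = 3.857/√(99/2) = 0.5483.

d ≈ 0.548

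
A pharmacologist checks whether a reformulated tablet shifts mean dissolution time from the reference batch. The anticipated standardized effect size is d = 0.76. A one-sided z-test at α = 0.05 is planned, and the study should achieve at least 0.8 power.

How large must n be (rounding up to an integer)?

n = 11

For power 0.8 need Φ(δ − z_{0.05}) = 0.8, so δ = z_{0.05} + z_{0.20} = 1.645 + 0.842 = 2.486.
δ = d·√n ⇒ n = (δ/d)² = (2.486 / 0.76)² = 10.70.
Rounding up, n = 11.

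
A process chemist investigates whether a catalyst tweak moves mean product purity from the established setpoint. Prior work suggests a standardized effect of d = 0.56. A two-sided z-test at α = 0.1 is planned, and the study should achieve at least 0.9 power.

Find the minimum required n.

For power 0.9 need Φ(δ − z_{0.05}) = 0.9, so δ = z_{0.05} + z_{0.10} = 1.645 + 1.282 = 2.926.
(For δ > 0 the lower-tail rejection region contributes negligibly to power, so the one-term inversion is standard.)
δ = d·√n ⇒ n = (δ/d)² = (2.926 / 0.56)² = 27.31.
Round up to the next whole unit.

n = 28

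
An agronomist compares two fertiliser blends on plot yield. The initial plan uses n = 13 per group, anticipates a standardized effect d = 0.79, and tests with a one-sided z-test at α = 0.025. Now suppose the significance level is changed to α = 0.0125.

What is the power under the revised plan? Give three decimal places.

Power ≈ 0.410

δ = d·√(n/2) = 0.79 × √(13/2) = 2.0141 (unchanged). New critical value: z_{0.0125} = 2.241.
Revised power = Φ(δ − 2.241) = Φ(-0.227) = 0.4101.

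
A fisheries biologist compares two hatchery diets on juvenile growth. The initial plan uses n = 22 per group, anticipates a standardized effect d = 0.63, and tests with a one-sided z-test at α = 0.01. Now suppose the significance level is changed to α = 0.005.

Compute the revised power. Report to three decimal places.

Power ≈ 0.313

δ = d·√(n/2) = 0.63 × √(22/2) = 2.0895 (unchanged). New critical value: z_{0.005} = 2.576.
Revised power = Φ(δ − 2.576) = Φ(-0.486) = 0.3134.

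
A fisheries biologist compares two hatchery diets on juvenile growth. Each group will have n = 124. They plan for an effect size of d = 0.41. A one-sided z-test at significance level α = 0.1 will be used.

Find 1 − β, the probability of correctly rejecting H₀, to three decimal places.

Power ≈ 0.974

Noncentrality parameter: λ = d·√(n/2) = 0.41 × √(124/2) = 3.2283
One-sided α = 0.1 → critical value z_{0.1} = 1.282.
Power = Φ(λ − 1.282) = Φ(1.947) = 0.9742.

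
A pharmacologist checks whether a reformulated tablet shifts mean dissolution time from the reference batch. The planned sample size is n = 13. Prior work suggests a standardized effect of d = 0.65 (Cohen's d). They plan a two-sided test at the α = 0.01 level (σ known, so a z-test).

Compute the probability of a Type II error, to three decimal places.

β ≈ 0.592

Noncentrality parameter: δ = d·√n = 0.65 × √13 = 2.3436
Critical value for a two-sided test at α = 0.01: z_{α/2} = 2.576.
Power = Φ(δ − 2.576) + Φ(−δ − 2.576) = Φ(-0.232) + Φ(-4.919) = 0.4082 + 0.0000 = 0.4082.
Type II error: β = 1 − power = 1 − 0.4082 = 0.5918.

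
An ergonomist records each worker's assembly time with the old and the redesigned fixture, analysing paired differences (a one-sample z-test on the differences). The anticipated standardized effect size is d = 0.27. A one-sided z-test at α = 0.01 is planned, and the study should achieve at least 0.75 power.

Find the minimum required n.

n = 124

For power 0.75 need Φ(δ − z_{0.01}) = 0.75, so δ = z_{0.01} + z_{0.25} = 2.326 + 0.674 = 3.001.
δ = d·√n ⇒ n = (δ/d)² = (3.001 / 0.27)² = 123.53.
Rounding up, n = 124.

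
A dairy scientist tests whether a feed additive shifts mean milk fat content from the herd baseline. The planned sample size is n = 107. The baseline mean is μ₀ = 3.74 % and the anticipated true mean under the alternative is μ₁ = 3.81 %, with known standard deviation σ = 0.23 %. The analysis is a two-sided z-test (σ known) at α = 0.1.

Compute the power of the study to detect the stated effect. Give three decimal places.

Standardized effect: d = |μ₁ − μ₀| / σ = |3.81 − 3.74| / 0.23 = 0.3043
Noncentrality parameter: δ = d·√n = 0.3043 × √107 = 3.1482
Two-sided α = 0.1 → critical value z_{0.05} = 1.645.
Power = Φ(δ − 1.645) + Φ(−δ − 1.645) = Φ(1.503) + Φ(-4.793) = 0.9336 + 0.0000 = 0.9336.

Power ≈ 0.934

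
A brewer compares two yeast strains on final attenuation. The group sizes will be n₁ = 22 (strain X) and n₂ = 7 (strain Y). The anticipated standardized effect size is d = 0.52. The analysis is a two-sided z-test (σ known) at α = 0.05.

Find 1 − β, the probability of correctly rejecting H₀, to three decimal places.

Noncentrality parameter: δ = d / √(1/n₁ + 1/n₂) = 0.52 / √(1/22 + 1/7) = 1.1983
Two-sided α = 0.05 → critical value z_{0.025} = 1.960.
Power = Φ(δ − 1.960) + Φ(−δ − 1.960) = Φ(-0.762) + Φ(-3.158) = 0.2231 + 0.0008 = 0.2239.

Power ≈ 0.224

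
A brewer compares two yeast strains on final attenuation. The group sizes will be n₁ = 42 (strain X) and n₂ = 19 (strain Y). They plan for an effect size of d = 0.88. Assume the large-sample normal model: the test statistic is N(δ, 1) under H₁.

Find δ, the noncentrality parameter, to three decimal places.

δ ≈ 3.183

δ = d / √(1/n₁ + 1/n₂) = 0.88 / √(1/42 + 1/19) = 3.1829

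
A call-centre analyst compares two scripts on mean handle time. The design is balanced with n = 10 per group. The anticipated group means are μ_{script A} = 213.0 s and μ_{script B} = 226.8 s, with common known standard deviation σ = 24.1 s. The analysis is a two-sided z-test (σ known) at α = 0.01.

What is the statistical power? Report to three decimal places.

Standardized effect: d = |μ_{script A} − μ_{script B}| / σ = |213.0 − 226.8| / 24.1 = 0.5726
Noncentrality parameter: δ = d·√(n/2) = 0.5726 × √(10/2) = 1.2804
Critical value for a two-sided test at α = 0.01: z_{α/2} = 2.576.
Power = Φ(δ − 2.576) + Φ(−δ − 2.576) = Φ(-1.295) + Φ(-3.856) = 0.0976 + 0.0001 = 0.0976.

Power ≈ 0.098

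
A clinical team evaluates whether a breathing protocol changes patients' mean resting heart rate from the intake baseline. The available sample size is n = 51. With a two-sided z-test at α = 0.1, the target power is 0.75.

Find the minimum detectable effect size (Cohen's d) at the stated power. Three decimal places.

d ≈ 0.325

Required noncentrality: δ = z_{0.05} + z_{0.25} = 1.645 + 0.674 = 2.319.
(Lower-tail contribution to power is negligible for δ > 0.)
δ = d·√n ⇒ d = δ/√n = 2.319/√51 = 0.3248.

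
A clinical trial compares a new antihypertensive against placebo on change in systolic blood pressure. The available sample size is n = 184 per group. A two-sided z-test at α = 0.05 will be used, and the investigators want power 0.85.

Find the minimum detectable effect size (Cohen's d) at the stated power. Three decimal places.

Need Φ(δ − 1.960) = 0.85, so δ = 1.960 + 1.036 = 2.996.
(Lower-tail contribution to power is negligible for δ > 0.)
δ = d·√(n/2) ⇒ d = δ/√(n/2) = 2.996/√(184/2) = 0.3124.

d ≈ 0.312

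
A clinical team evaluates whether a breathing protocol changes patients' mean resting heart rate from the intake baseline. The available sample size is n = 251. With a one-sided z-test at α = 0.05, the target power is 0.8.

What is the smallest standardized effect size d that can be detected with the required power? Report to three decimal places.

Need Φ(δ − 1.645) = 0.8, so δ = 1.645 + 0.842 = 2.486.
δ = d·√n ⇒ d = δ/√n = 2.486/√251 = 0.1569.

d ≈ 0.157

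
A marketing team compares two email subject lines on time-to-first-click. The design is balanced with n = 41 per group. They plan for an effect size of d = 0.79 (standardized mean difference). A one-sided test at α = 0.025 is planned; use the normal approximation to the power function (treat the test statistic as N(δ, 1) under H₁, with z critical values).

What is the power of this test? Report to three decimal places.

Power ≈ 0.947

Noncentrality parameter: λ = d·√(n/2) = 0.79 × √(41/2) = 3.5769
Critical value for a one-sided test at α = 0.025: z_α = 1.960.
Power = P(Z > 1.960 − λ) = Φ(1.617) = 0.9471.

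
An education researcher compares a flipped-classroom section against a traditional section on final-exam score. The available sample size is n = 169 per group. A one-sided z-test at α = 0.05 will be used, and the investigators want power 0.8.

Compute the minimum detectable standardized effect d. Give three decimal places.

d ≈ 0.270

Required noncentrality: δ = z_{0.05} + z_{0.20} = 1.645 + 0.842 = 2.486.
δ = d·√(n/2) ⇒ d = δ/√(n/2) = 2.486/√(169/2) = 0.2705.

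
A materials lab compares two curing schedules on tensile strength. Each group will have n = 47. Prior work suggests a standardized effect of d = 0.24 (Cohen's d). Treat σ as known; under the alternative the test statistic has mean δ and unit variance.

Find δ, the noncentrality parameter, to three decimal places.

δ ≈ 1.163

The noncentrality parameter scales effect size by the design's sample-size factor: δ = d·√(n/2) = 0.24 × √(47/2) = 1.1634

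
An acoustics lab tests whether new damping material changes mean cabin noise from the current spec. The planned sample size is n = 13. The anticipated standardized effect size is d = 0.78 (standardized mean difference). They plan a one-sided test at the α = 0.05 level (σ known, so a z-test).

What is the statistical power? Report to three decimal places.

Power ≈ 0.878

Noncentrality parameter: δ = d·√n = 0.78 × √13 = 2.8123
One-sided α = 0.05 → critical value z_{0.05} = 1.645.
Power = P(Z > 1.645 − δ) = Φ(1.167) = 0.8785.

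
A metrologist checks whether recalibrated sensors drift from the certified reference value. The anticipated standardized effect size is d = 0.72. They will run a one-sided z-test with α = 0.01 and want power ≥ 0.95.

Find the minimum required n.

n = 31

For power 0.95 need Φ(δ − z_{0.01}) = 0.95, so δ = z_{0.01} + z_{0.05} = 2.326 + 1.645 = 3.971.
δ = d·√n ⇒ n = (δ/d)² = (3.971 / 0.72)² = 30.42.
Rounding up, n = 31.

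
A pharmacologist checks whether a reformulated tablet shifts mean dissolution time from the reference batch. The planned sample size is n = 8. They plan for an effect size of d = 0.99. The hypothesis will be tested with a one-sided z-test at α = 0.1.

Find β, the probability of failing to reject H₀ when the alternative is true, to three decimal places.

β ≈ 0.064

Noncentrality parameter: δ = d·√n = 0.99 × √8 = 2.8001
One-sided α = 0.1 → critical value z_{0.1} = 1.282.
Power = P(Z > 1.282 − δ) = Φ(1.519) = 0.9356.
Type II error: β = 1 − power = 1 − 0.9356 = 0.0644.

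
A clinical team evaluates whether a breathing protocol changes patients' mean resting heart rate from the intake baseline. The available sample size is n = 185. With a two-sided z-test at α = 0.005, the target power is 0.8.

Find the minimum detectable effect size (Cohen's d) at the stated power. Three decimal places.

Need Φ(δ − 2.807) = 0.8, so δ = 2.807 + 0.842 = 3.649.
(The second rejection-region term Φ(−δ − z_{α/2}) is negligible and dropped.)
δ = d·√n ⇒ d = δ/√n = 3.649/√185 = 0.2683.

d ≈ 0.268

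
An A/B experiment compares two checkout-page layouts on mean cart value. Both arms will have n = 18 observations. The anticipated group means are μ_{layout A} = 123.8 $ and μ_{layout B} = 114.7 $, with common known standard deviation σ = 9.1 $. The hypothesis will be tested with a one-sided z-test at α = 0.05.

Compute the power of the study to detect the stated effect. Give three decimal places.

Power ≈ 0.912

Standardized effect: d = |μ_{layout A} − μ_{layout B}| / σ = |123.8 − 114.7| / 9.1 = 1.0000
Noncentrality parameter: δ = d·√(n/2) = 1.0000 × √(18/2) = 3.0000
One-sided α = 0.05 → critical value z_{0.05} = 1.645.
Power = Φ(δ − 1.645) = Φ(1.355) = 0.9123.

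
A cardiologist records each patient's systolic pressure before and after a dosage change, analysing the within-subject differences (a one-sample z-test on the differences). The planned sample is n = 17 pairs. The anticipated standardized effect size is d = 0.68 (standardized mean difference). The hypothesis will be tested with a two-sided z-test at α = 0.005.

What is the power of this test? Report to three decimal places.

Power ≈ 0.499

Noncentrality parameter: δ = d·√n = 0.68 × √17 = 2.8037
Two-sided α = 0.005 → critical value z_{0.0025} = 2.807.
Power = Φ(δ − 2.807) + Φ(−δ − 2.807) = Φ(-0.003) + Φ(-5.611) = 0.4987 + 0.0000 = 0.4987.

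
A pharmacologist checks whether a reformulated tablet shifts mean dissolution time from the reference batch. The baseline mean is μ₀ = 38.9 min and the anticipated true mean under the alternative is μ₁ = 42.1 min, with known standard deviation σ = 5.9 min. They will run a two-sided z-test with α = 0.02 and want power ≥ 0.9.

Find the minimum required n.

Standardized effect: d = |μ₁ − μ₀| / σ = |42.1 − 38.9| / 5.9 = 0.5424
Set Φ(δ − 2.326) = 0.9; then δ − 2.326 = Φ⁻¹(0.9) = 1.282, giving δ = 3.608.
(Ignoring the negligible lower-tail rejection probability gives the usual closed-form inversion.)
δ = d·√n ⇒ n = (δ/d)² = (3.608 / 0.5424)² = 44.25.
Round up to the next whole unit.

n = 45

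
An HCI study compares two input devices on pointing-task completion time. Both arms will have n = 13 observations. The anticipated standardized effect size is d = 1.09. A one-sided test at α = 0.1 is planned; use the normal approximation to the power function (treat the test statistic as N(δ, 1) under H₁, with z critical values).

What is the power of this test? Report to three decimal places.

Noncentrality parameter: λ = d·√(n/2) = 1.09 × √(13/2) = 2.7790
Critical value for a one-sided test at α = 0.1: z_α = 1.282.
Power = P(Z > 1.282 − λ) = Φ(1.497) = 0.9329.

Power ≈ 0.933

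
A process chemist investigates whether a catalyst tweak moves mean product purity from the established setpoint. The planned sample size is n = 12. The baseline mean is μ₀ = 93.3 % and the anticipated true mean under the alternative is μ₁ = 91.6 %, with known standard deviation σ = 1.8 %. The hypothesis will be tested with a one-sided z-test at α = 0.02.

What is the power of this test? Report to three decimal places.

Power ≈ 0.888

Standardized effect: d = |μ₁ − μ₀| / σ = |91.6 − 93.3| / 1.8 = 0.9444
Noncentrality parameter: δ = d·√n = 0.9444 × √12 = 3.2717
Critical value for a one-sided test at α = 0.02: z_α = 2.054.
Power = Φ(δ − 2.054) = Φ(1.218) = 0.8884.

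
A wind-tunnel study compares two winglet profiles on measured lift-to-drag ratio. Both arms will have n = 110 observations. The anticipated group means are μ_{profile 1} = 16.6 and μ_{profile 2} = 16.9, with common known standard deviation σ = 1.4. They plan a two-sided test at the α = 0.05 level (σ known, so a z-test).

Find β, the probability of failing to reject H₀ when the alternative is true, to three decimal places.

β ≈ 0.644

Standardized effect: d = |μ_{profile 1} − μ_{profile 2}| / σ = |16.6 − 16.9| / 1.4 = 0.2143
Noncentrality parameter: δ = d·√(n/2) = 0.2143 × √(110/2) = 1.5892
Two-sided α = 0.05 → critical value z_{0.025} = 1.960.
Power = Φ(δ − 1.960) + Φ(−δ − 1.960) = Φ(-0.371) + Φ(-3.549) = 0.3554 + 0.0002 = 0.3556.
Type II error: β = 1 − power = 1 − 0.3556 = 0.6444.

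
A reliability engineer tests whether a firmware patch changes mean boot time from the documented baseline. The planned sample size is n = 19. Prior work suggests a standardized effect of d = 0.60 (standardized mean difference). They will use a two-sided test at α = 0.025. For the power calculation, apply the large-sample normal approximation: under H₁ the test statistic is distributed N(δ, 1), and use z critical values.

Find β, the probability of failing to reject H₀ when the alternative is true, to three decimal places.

β ≈ 0.354

Noncentrality parameter: δ = d·√n = 0.60 × √19 = 2.6153
Two-sided α = 0.025 → critical value z_{0.0125} = 2.241.
Power = Φ(δ − 2.241) + Φ(−δ − 2.241) = Φ(0.374) + Φ(-4.857) = 0.6458 + 0.0000 = 0.6458.
Type II error: β = 1 − power = 1 − 0.6458 = 0.3542.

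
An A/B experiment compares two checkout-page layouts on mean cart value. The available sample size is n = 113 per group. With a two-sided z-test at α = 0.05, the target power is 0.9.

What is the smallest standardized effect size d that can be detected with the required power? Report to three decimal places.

d ≈ 0.431

Need Φ(δ − 1.960) = 0.9, so δ = 1.960 + 1.282 = 3.242.
(Lower-tail contribution to power is negligible for δ > 0.)
δ = d·√(n/2) ⇒ d = δ/√(n/2) = 3.242/√(113/2) = 0.4312.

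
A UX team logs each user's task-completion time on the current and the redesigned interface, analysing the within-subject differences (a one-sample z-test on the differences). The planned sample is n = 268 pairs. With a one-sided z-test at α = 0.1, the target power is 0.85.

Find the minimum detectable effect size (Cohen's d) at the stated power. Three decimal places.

Required noncentrality: δ = z_{0.1} + z_{0.15} = 1.282 + 1.036 = 2.318.
δ = d·√n ⇒ d = δ/√n = 2.318/√268 = 0.1416.

d ≈ 0.142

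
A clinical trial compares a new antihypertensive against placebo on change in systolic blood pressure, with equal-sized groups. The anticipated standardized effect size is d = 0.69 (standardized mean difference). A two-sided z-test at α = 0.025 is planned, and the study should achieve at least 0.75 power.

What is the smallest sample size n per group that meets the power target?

n = 36 per group

Set Φ(δ − 2.241) = 0.75; then δ − 2.241 = Φ⁻¹(0.75) = 0.674, giving δ = 2.916.
(Ignoring the negligible lower-tail rejection probability gives the usual closed-form inversion.)
δ = d·√(n/2) ⇒ n = 2(δ/d)² = 2 × (2.916 / 0.69)² = 35.72.
Rounding up, n = 36 per group.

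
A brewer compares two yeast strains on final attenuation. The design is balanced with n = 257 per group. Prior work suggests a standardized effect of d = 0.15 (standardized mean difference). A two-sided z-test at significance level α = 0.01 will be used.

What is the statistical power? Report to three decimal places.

Power ≈ 0.191

Noncentrality parameter: λ = d·√(n/2) = 0.15 × √(257/2) = 1.7004
Critical value for a two-sided test at α = 0.01: z_{α/2} = 2.576.
Power = Φ(λ − 2.576) + Φ(−λ − 2.576) = Φ(-0.875) + Φ(-4.276) = 0.1907 + 0.0000 = 0.1907.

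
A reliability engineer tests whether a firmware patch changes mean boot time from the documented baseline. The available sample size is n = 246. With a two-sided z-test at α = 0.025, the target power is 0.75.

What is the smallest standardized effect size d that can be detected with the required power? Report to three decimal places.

Need Φ(δ − 2.241) = 0.75, so δ = 2.241 + 0.674 = 2.916.
(Lower-tail contribution to power is negligible for δ > 0.)
δ = d·√n ⇒ d = δ/√n = 2.916/√246 = 0.1859.

d ≈ 0.186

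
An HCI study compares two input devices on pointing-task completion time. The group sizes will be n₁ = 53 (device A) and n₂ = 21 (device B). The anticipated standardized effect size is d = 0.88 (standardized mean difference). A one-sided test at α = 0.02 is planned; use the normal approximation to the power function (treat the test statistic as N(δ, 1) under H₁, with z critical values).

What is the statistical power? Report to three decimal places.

Power ≈ 0.913

Noncentrality parameter: δ = d / √(1/n₁ + 1/n₂) = 0.88 / √(1/53 + 1/21) = 3.4128
One-sided α = 0.02 → critical value z_{0.02} = 2.054.
Power = P(Z > 2.054 − δ) = Φ(1.359) = 0.9129.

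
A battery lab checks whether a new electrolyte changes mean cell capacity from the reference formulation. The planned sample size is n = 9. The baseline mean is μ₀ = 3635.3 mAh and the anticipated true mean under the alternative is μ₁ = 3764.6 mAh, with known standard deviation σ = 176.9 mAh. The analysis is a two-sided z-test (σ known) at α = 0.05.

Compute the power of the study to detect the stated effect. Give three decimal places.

Power ≈ 0.592

Standardized effect: d = |μ₁ − μ₀| / σ = |3764.6 − 3635.3| / 176.9 = 0.7309
Noncentrality parameter: δ = d·√n = 0.7309 × √9 = 2.1928
Critical value for a two-sided test at α = 0.05: z_{α/2} = 1.960.
Power = Φ(δ − 1.960) + Φ(−δ − 1.960) = Φ(0.233) + Φ(-4.153) = 0.5920 + 0.0000 = 0.5921.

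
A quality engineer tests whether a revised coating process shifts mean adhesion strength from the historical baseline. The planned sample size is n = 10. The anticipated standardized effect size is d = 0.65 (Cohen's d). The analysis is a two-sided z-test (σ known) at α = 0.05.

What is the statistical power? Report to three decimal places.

Noncentrality parameter: δ = d·√n = 0.65 × √10 = 2.0555
Critical value for a two-sided test at α = 0.05: z_{α/2} = 1.960.
Power = Φ(δ − 1.960) + Φ(−δ − 1.960) = Φ(0.096) + Φ(-4.015) = 0.5380 + 0.0000 = 0.5381.

Power ≈ 0.538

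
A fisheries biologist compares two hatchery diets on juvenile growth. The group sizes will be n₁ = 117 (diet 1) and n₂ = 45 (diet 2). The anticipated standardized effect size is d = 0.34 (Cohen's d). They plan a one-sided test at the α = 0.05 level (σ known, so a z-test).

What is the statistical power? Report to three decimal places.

Power ≈ 0.615

Noncentrality parameter: δ = d / √(1/n₁ + 1/n₂) = 0.34 / √(1/117 + 1/45) = 1.9383
One-sided α = 0.05 → critical value z_{0.05} = 1.645.
Power = P(Z > 1.645 − δ) = Φ(0.293) = 0.6154.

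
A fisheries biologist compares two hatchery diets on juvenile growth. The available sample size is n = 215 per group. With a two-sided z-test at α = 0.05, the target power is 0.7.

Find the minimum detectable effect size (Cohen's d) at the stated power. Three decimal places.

d ≈ 0.240

Required noncentrality: δ = z_{0.025} + z_{0.30} = 1.960 + 0.524 = 2.484.
(Lower-tail contribution to power is negligible for δ > 0.)
δ = d·√(n/2) ⇒ d = δ/√(n/2) = 2.484/√(215/2) = 0.2396.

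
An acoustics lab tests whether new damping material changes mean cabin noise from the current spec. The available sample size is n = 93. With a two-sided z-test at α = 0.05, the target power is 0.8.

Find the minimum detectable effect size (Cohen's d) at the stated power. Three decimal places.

d ≈ 0.291

Need Φ(δ − 1.960) = 0.8, so δ = 1.960 + 0.842 = 2.802.
(Lower-tail contribution to power is negligible for δ > 0.)
δ = d·√n ⇒ d = δ/√n = 2.802/√93 = 0.2905.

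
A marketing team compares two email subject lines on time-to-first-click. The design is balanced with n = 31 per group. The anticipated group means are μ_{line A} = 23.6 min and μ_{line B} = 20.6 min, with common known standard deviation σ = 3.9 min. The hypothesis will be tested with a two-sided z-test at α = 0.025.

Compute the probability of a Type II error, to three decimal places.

Standardized effect: d = |μ_{line A} − μ_{line B}| / σ = |23.6 − 20.6| / 3.9 = 0.7692
Noncentrality parameter: δ = d·√(n/2) = 0.7692 × √(31/2) = 3.0285
Critical value for a two-sided test at α = 0.025: z_{α/2} = 2.241.
Power = Φ(δ − 2.241) + Φ(−δ − 2.241) = Φ(0.787) + Φ(-5.270) = 0.7844 + 0.0000 = 0.7844.
Type II error: β = 1 − power = 1 − 0.7844 = 0.2156.

β ≈ 0.216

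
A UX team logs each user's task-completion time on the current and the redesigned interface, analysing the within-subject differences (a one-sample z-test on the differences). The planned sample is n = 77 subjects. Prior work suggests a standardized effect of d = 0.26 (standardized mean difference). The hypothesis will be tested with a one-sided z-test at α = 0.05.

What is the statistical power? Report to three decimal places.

Noncentrality parameter: δ = d·√n = 0.26 × √77 = 2.2815
One-sided α = 0.05 → critical value z_{0.05} = 1.645.
Power = Φ(δ − 1.645) = Φ(0.637) = 0.7378.

Power ≈ 0.738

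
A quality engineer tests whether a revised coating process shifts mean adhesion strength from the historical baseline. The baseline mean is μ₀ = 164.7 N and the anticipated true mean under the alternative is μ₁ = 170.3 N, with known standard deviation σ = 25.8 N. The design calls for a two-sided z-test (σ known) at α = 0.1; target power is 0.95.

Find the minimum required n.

n = 230

Standardized effect: d = |μ₁ − μ₀| / σ = |170.3 − 164.7| / 25.8 = 0.2171
For power 0.95 need Φ(δ − z_{0.05}) = 0.95, so δ = z_{0.05} + z_{0.05} = 1.645 + 1.645 = 3.290.
(For δ > 0 the lower-tail rejection region contributes negligibly to power, so the one-term inversion is standard.)
δ = d·√n ⇒ n = (δ/d)² = (3.290 / 0.2171)² = 229.71.
Rounding up, n = 230.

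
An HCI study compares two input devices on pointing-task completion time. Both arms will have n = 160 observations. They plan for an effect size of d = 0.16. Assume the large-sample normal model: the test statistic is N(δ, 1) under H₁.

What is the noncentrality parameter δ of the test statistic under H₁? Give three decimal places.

δ ≈ 1.431

δ = d·√(n/2) = 0.16 × √(160/2) = 1.4311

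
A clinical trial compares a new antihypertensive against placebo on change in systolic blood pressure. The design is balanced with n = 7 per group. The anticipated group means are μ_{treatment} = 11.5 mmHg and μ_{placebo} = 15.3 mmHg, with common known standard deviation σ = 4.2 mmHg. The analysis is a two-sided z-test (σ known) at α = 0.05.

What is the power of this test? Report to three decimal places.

Standardized effect: d = |μ_{treatment} − μ_{placebo}| / σ = |11.5 − 15.3| / 4.2 = 0.9048
Noncentrality parameter: λ = d·√(n/2) = 0.9048 × √(7/2) = 1.6927
Two-sided α = 0.05 → critical value z_{0.025} = 1.960.
Power = Φ(λ − 1.960) + Φ(−λ − 1.960) = Φ(-0.267) + Φ(-3.653) = 0.3946 + 0.0001 = 0.3947.

Power ≈ 0.395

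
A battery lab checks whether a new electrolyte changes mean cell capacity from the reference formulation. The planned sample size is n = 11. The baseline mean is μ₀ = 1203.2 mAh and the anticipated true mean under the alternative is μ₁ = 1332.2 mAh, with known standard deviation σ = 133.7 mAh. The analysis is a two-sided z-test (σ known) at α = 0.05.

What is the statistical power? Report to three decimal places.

Standardized effect: d = |μ₁ − μ₀| / σ = |1332.2 − 1203.2| / 133.7 = 0.9648
Noncentrality parameter: δ = d·√n = 0.9648 × √11 = 3.2000
Two-sided α = 0.05 → critical value z_{0.025} = 1.960.
Power = Φ(δ − 1.960) + Φ(−δ − 1.960) = Φ(1.240) + Φ(-5.160) = 0.8925 + 0.0000 = 0.8925.

Power ≈ 0.893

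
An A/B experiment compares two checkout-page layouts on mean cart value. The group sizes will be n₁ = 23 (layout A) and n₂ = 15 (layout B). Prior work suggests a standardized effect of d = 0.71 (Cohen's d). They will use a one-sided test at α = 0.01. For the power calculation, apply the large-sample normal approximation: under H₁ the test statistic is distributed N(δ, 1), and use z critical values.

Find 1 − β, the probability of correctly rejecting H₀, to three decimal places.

Power ≈ 0.426

Noncentrality parameter: δ = d / √(1/n₁ + 1/n₂) = 0.71 / √(1/23 + 1/15) = 2.1393
One-sided α = 0.01 → critical value z_{0.01} = 2.326.
Power = Φ(δ − 2.326) = Φ(-0.187) = 0.4258.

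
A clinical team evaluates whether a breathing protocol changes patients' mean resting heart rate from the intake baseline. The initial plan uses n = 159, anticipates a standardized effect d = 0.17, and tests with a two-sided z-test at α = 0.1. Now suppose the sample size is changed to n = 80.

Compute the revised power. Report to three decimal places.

Power ≈ 0.451

With n = 80: δ = d·√n = 0.17 × √80 = 1.5205. Critical value z_{0.05} = 1.645.
Revised power = Φ(δ − 1.645) + Φ(−δ − 1.645) = Φ(-0.124) + Φ(-3.165) = 0.4505 + 0.0008 = 0.4513.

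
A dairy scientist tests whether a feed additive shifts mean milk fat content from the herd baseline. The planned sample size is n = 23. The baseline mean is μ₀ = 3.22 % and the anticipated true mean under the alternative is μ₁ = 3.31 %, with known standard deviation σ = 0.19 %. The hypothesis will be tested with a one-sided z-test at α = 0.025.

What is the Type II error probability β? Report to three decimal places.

β ≈ 0.378

Standardized effect: d = |μ₁ − μ₀| / σ = |3.31 − 3.22| / 0.19 = 0.4737
Noncentrality parameter: δ = d·√n = 0.4737 × √23 = 2.2717
One-sided α = 0.025 → critical value z_{0.025} = 1.960.
Power = P(Z > 1.960 − δ) = Φ(0.312) = 0.6224.
Type II error: β = 1 − power = 1 − 0.6224 = 0.3776.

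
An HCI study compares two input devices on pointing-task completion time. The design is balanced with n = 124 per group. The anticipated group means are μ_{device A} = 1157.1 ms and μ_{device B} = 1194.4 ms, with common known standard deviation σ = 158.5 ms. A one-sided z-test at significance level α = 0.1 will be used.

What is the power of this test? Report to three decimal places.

Standardized effect: d = |μ_{device A} − μ_{device B}| / σ = |1157.1 − 1194.4| / 158.5 = 0.2353
Noncentrality parameter: δ = d·√(n/2) = 0.2353 × √(124/2) = 1.8530
Critical value for a one-sided test at α = 0.1: z_α = 1.282.
Power = Φ(δ − 1.282) = Φ(0.571) = 0.7162.

Power ≈ 0.716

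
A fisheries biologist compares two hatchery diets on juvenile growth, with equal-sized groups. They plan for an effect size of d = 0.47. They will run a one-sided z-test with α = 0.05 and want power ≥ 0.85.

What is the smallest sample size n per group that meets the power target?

For power 0.85 need Φ(δ − z_{0.05}) = 0.85, so δ = z_{0.05} + z_{0.15} = 1.645 + 1.036 = 2.681.
δ = d·√(n/2) ⇒ n = 2(δ/d)² = 2 × (2.681 / 0.47)² = 65.09.
Rounding up, n = 66 per group.

n = 66 per group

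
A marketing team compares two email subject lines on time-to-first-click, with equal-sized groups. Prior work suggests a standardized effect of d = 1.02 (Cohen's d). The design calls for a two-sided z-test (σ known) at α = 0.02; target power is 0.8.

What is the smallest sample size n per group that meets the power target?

Set Φ(δ − 2.326) = 0.8; then δ − 2.326 = Φ⁻¹(0.8) = 0.842, giving δ = 3.168.
(For δ > 0 the lower-tail rejection region contributes negligibly to power, so the one-term inversion is standard.)
δ = d·√(n/2) ⇒ n = 2(δ/d)² = 2 × (3.168 / 1.02)² = 19.29.
Round up to the next whole unit.

n = 20 per group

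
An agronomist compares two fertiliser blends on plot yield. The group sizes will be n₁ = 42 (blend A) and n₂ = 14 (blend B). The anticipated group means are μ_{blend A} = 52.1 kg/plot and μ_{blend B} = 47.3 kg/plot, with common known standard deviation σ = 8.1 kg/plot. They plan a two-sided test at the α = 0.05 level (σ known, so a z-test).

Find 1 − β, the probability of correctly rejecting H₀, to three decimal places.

Power ≈ 0.484

Standardized effect: d = |μ_{blend A} − μ_{blend B}| / σ = |52.1 − 47.3| / 8.1 = 0.5926
Noncentrality parameter: δ = d / √(1/n₁ + 1/n₂) = 0.5926 / √(1/42 + 1/14) = 1.9202
Two-sided α = 0.05 → critical value z_{0.025} = 1.960.
Power = Φ(δ − 1.960) + Φ(−δ − 1.960) = Φ(-0.040) + Φ(-3.880) = 0.4841 + 0.0001 = 0.4842.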